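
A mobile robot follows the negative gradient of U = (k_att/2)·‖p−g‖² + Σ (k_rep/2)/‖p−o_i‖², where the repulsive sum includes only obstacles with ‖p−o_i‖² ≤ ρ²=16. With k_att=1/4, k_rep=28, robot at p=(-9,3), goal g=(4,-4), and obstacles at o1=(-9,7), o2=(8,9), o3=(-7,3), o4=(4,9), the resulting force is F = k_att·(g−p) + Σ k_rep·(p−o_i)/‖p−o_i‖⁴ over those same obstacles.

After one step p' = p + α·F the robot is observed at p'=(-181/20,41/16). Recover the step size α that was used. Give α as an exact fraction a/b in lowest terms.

α = 1/5

F_att = 1/4·(g−p) = 1/4·(13,-7) = (3.2500,-1.7500)
o1: d²=16 ≤ ρ²=16; F_rep = 28·(0,-4)/16² = (0.0000,-0.4375)
o2: d²=325 > ρ²=16 → inactive
o3: d²=4 ≤ ρ²=16; F_rep = 28·(-2,0)/4² = (-3.5000,0.0000)
o4: d²=205 > ρ²=16 → inactive
F = F_att + ΣF_rep = (-0.2500,-2.1875)
Δp = p'−p = (-0.0500,-0.4375); α = Δx/Fx = (-1/20) / (-1/4) = 1/5
check: Δy/Fy = (-7/16) / (-35/16) = 1/5 ✓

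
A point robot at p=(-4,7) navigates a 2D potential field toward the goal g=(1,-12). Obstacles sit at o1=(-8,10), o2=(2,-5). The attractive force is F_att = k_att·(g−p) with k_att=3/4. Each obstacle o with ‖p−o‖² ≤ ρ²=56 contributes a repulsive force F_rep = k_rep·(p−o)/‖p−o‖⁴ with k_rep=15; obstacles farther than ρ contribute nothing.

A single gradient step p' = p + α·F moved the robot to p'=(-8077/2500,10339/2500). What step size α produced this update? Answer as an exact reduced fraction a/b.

F_att = 3/4·(g−p) = 3/4·(5,-19) = (3.7500,-14.2500)
o1: d²=25 ≤ ρ²=56; F_rep = 15·(4,-3)/25² = (0.0960,-0.0720)
o2: d²=180 > ρ²=56 → inactive
F = F_att + ΣF_rep = (3.8460,-14.3220)
Δp = p'−p = (0.7692,-2.8644); α = Δx/Fx = (1923/2500) / (1923/500) = 1/5
check: Δy/Fy = (-7161/2500) / (-7161/500) = 1/5 ✓

α = 1/5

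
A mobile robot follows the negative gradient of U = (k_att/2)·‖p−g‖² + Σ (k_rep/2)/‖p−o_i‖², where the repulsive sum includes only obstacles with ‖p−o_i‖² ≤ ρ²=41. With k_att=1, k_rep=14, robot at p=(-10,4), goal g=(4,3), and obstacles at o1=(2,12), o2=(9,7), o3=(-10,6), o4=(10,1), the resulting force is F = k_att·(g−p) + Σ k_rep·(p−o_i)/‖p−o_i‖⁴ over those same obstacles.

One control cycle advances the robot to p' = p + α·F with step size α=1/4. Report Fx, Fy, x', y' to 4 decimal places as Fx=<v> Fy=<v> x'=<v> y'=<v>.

F_att = 1·(g−p) = 1·(14,-1) = (14.0000,-1.0000)
o1: d²=208 > ρ²=41 → inactive
o2: d²=370 > ρ²=41 → inactive
o3: d²=4 ≤ ρ²=41; F_rep = 14·(0,-2)/4² = (0.0000,-1.7500)
o4: d²=409 > ρ²=41 → inactive
F = F_att + ΣF_rep = (14.0000,-2.7500)
p' = p + 1/4·F = (-6.5000,3.3125)

Fx=14.0000 Fy=-2.7500 x'=-6.5000 y'=3.3125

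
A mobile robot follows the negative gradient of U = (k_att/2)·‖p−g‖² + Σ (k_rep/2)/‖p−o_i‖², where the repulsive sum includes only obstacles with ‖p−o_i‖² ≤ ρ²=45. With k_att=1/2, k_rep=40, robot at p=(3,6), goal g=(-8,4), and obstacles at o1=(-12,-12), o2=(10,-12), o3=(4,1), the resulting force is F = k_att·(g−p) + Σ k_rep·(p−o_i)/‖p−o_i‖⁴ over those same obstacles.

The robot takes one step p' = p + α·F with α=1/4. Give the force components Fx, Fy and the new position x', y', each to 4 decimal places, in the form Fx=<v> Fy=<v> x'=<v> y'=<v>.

Fx=-5.5592 Fy=-0.7041 x'=1.6102 y'=5.8240

F_att = 1/2·(g−p) = 1/2·(-11,-2) = (-5.5000,-1.0000)
o1: d²=549 > ρ²=45 → inactive
o2: d²=373 > ρ²=45 → inactive
o3: d²=26 ≤ ρ²=45; F_rep = 40·(-1,5)/26² = (-0.0592,0.2959)
F = F_att + ΣF_rep = (-5.5592,-0.7041)
p' = p + 1/4·F = (1.6102,5.8240)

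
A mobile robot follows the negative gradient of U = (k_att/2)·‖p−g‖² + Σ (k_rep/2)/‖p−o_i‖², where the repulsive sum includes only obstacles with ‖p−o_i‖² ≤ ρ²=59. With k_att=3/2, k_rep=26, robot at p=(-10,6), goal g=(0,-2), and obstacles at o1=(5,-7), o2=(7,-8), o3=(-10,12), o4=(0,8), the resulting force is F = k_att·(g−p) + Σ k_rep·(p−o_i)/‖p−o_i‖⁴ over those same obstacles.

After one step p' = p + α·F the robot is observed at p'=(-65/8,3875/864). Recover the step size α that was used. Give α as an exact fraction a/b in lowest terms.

F_att = 3/2·(g−p) = 3/2·(10,-8) = (15.0000,-12.0000)
o1: d²=394 > ρ²=59 → inactive
o2: d²=485 > ρ²=59 → inactive
o3: d²=36 ≤ ρ²=59; F_rep = 26·(0,-6)/36² = (0.0000,-0.1204)
o4: d²=104 > ρ²=59 → inactive
F = F_att + ΣF_rep = (15.0000,-12.1204)
Δp = p'−p = (1.8750,-1.5150); α = Δx/Fx = (15/8) / (15) = 1/8
check: Δy/Fy = (-1309/864) / (-1309/108) = 1/8 ✓

α = 1/8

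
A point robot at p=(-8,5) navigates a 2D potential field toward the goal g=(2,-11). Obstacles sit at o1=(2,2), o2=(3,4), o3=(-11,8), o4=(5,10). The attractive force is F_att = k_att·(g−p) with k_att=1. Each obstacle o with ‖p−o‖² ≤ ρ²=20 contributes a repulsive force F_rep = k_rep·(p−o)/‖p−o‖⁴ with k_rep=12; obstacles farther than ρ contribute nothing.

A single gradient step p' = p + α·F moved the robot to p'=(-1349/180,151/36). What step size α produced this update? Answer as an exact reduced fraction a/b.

F_att = 1·(g−p) = 1·(10,-16) = (10.0000,-16.0000)
o1: d²=109 > ρ²=20 → inactive
o2: d²=122 > ρ²=20 → inactive
o3: d²=18 ≤ ρ²=20; F_rep = 12·(3,-3)/18² = (0.1111,-0.1111)
o4: d²=194 > ρ²=20 → inactive
F = F_att + ΣF_rep = (10.1111,-16.1111)
Δp = p'−p = (0.5056,-0.8056); α = Δx/Fx = (91/180) / (91/9) = 1/20
check: Δy/Fy = (-29/36) / (-145/9) = 1/20 ✓

α = 1/20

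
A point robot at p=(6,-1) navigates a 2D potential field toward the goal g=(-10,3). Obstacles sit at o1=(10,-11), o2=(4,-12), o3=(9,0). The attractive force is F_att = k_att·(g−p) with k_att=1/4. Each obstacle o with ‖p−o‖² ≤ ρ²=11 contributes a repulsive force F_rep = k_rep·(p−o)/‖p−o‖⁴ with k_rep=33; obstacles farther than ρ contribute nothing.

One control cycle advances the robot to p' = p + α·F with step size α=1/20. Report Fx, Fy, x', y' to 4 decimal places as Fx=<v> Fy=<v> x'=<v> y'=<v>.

F_att = 1/4·(g−p) = 1/4·(-16,4) = (-4.0000,1.0000)
o1: d²=116 > ρ²=11 → inactive
o2: d²=125 > ρ²=11 → inactive
o3: d²=10 ≤ ρ²=11; F_rep = 33·(-3,-1)/10² = (-0.9900,-0.3300)
F = F_att + ΣF_rep = (-4.9900,0.6700)
p' = p + 1/20·F = (5.7505,-0.9665)

Fx=-4.9900 Fy=0.6700 x'=5.7505 y'=-0.9665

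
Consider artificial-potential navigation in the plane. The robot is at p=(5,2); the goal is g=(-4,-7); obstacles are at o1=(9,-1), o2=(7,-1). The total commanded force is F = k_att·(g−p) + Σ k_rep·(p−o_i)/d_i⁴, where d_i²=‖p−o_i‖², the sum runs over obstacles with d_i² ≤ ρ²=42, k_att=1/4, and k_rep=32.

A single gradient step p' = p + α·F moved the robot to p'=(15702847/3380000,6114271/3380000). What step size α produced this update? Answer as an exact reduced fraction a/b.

F_att = 1/4·(g−p) = 1/4·(-9,-9) = (-2.2500,-2.2500)
o1: d²=25 ≤ ρ²=42; F_rep = 32·(-4,3)/25² = (-0.2048,0.1536)
o2: d²=13 ≤ ρ²=42; F_rep = 32·(-2,3)/13² = (-0.3787,0.5680)
F = F_att + ΣF_rep = (-2.8335,-1.5284)
Δp = p'−p = (-0.3542,-0.1910); α = Δx/Fx = (-1197153/3380000) / (-1197153/422500) = 1/8
check: Δy/Fy = (-645729/3380000) / (-645729/422500) = 1/8 ✓

α = 1/8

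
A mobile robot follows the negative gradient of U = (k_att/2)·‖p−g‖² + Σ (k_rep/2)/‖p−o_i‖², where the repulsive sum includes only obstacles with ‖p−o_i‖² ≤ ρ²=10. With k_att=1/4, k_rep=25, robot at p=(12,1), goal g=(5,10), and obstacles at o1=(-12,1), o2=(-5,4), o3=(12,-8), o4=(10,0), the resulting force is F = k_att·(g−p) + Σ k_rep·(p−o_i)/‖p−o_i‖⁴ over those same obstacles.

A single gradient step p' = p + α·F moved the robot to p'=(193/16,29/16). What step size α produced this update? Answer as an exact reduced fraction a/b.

α = 1/4

F_att = 1/4·(g−p) = 1/4·(-7,9) = (-1.7500,2.2500)
o1: d²=576 > ρ²=10 → inactive
o2: d²=298 > ρ²=10 → inactive
o3: d²=81 > ρ²=10 → inactive
o4: d²=5 ≤ ρ²=10; F_rep = 25·(2,1)/5² = (2.0000,1.0000)
F = F_att + ΣF_rep = (0.2500,3.2500)
Δp = p'−p = (0.0625,0.8125); α = Δx/Fx = (1/16) / (1/4) = 1/4
check: Δy/Fy = (13/16) / (13/4) = 1/4 ✓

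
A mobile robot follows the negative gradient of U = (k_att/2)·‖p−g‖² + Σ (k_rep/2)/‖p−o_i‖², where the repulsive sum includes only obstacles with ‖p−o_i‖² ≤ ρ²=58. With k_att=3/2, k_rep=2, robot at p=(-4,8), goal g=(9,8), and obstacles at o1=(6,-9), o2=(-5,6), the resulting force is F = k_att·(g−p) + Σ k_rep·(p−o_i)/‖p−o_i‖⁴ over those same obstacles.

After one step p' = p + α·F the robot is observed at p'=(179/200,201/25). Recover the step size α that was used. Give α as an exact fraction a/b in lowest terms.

α = 1/4

F_att = 3/2·(g−p) = 3/2·(13,0) = (19.5000,0.0000)
o1: d²=389 > ρ²=58 → inactive
o2: d²=5 ≤ ρ²=58; F_rep = 2·(1,2)/5² = (0.0800,0.1600)
F = F_att + ΣF_rep = (19.5800,0.1600)
Δp = p'−p = (4.8950,0.0400); α = Δx/Fx = (979/200) / (979/50) = 1/4
check: Δy/Fy = (1/25) / (4/25) = 1/4 ✓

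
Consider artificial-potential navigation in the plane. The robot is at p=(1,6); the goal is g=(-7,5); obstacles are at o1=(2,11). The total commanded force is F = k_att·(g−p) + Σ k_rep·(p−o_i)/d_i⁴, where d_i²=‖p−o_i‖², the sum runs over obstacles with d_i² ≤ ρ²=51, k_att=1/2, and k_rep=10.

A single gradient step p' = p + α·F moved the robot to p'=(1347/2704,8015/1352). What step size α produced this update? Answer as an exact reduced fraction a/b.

α = 1/8

F_att = 1/2·(g−p) = 1/2·(-8,-1) = (-4.0000,-0.5000)
o1: d²=26 ≤ ρ²=51; F_rep = 10·(-1,-5)/26² = (-0.0148,-0.0740)
F = F_att + ΣF_rep = (-4.0148,-0.5740)
Δp = p'−p = (-0.5018,-0.0717); α = Δx/Fx = (-1357/2704) / (-1357/338) = 1/8
check: Δy/Fy = (-97/1352) / (-97/169) = 1/8 ✓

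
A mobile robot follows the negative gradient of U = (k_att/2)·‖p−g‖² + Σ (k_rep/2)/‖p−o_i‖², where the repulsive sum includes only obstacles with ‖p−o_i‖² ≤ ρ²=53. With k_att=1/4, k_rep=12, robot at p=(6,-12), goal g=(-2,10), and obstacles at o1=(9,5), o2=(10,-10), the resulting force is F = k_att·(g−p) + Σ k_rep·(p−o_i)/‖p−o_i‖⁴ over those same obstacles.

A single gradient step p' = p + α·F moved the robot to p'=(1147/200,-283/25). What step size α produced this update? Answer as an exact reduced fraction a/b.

F_att = 1/4·(g−p) = 1/4·(-8,22) = (-2.0000,5.5000)
o1: d²=298 > ρ²=53 → inactive
o2: d²=20 ≤ ρ²=53; F_rep = 12·(-4,-2)/20² = (-0.1200,-0.0600)
F = F_att + ΣF_rep = (-2.1200,5.4400)
Δp = p'−p = (-0.2650,0.6800); α = Δx/Fx = (-53/200) / (-53/25) = 1/8
check: Δy/Fy = (17/25) / (136/25) = 1/8 ✓

α = 1/8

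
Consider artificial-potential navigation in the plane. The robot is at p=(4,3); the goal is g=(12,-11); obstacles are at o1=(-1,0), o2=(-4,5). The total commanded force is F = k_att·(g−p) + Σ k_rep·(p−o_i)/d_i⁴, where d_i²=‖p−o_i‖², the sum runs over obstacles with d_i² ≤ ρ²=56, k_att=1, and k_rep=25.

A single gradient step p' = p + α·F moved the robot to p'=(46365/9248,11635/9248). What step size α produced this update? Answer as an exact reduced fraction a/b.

α = 1/8

F_att = 1·(g−p) = 1·(8,-14) = (8.0000,-14.0000)
o1: d²=34 ≤ ρ²=56; F_rep = 25·(5,3)/34² = (0.1081,0.0649)
o2: d²=68 > ρ²=56 → inactive
F = F_att + ΣF_rep = (8.1081,-13.9351)
Δp = p'−p = (1.0135,-1.7419); α = Δx/Fx = (9373/9248) / (9373/1156) = 1/8
check: Δy/Fy = (-16109/9248) / (-16109/1156) = 1/8 ✓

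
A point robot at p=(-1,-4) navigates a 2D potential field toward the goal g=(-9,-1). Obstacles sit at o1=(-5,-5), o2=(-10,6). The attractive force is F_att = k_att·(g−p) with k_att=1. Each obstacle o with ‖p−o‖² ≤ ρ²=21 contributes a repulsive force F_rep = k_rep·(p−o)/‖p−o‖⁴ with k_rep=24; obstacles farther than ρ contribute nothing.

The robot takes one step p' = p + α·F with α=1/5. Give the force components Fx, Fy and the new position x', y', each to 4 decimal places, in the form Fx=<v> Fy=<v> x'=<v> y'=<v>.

Fx=-7.6678 Fy=3.0830 x'=-2.5336 y'=-3.3834

F_att = 1·(g−p) = 1·(-8,3) = (-8.0000,3.0000)
o1: d²=17 ≤ ρ²=21; F_rep = 24·(4,1)/17² = (0.3322,0.0830)
o2: d²=181 > ρ²=21 → inactive
F = F_att + ΣF_rep = (-7.6678,3.0830)
p' = p + 1/5·F = (-2.5336,-3.3834)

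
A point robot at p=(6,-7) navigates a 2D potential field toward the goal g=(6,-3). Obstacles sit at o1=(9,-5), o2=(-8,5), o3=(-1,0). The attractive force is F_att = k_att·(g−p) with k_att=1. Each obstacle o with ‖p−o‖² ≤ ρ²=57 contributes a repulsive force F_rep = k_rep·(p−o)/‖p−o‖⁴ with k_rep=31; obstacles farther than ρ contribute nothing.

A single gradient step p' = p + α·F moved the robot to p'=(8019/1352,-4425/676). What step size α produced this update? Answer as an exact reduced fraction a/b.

α = 1/8

F_att = 1·(g−p) = 1·(0,4) = (0.0000,4.0000)
o1: d²=13 ≤ ρ²=57; F_rep = 31·(-3,-2)/13² = (-0.5503,-0.3669)
o2: d²=340 > ρ²=57 → inactive
o3: d²=98 > ρ²=57 → inactive
F = F_att + ΣF_rep = (-0.5503,3.6331)
Δp = p'−p = (-0.0688,0.4541); α = Δx/Fx = (-93/1352) / (-93/169) = 1/8
check: Δy/Fy = (307/676) / (614/169) = 1/8 ✓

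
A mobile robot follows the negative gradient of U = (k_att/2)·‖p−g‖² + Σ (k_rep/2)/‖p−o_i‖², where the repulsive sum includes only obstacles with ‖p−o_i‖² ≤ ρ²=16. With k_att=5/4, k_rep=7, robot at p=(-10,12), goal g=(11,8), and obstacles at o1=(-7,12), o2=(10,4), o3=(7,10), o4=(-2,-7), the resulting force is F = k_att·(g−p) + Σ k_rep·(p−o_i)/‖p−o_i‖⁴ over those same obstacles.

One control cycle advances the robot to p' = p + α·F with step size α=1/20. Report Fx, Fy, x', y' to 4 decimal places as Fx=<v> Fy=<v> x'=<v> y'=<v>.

Fx=25.9907 Fy=-5.0000 x'=-8.7005 y'=11.7500

F_att = 5/4·(g−p) = 5/4·(21,-4) = (26.2500,-5.0000)
o1: d²=9 ≤ ρ²=16; F_rep = 7·(-3,0)/9² = (-0.2593,0.0000)
o2: d²=464 > ρ²=16 → inactive
o3: d²=293 > ρ²=16 → inactive
o4: d²=425 > ρ²=16 → inactive
F = F_att + ΣF_rep = (25.9907,-5.0000)
p' = p + 1/20·F = (-8.7005,11.7500)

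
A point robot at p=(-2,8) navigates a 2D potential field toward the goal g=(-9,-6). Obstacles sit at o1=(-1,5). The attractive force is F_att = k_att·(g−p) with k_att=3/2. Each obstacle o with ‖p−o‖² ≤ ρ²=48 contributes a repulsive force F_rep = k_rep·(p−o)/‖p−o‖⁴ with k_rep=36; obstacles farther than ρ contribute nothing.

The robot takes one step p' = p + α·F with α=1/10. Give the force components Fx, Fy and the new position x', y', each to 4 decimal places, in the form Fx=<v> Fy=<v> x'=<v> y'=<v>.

Fx=-10.8600 Fy=-19.9200 x'=-3.0860 y'=6.0080

F_att = 3/2·(g−p) = 3/2·(-7,-14) = (-10.5000,-21.0000)
o1: d²=10 ≤ ρ²=48; F_rep = 36·(-1,3)/10² = (-0.3600,1.0800)
F = F_att + ΣF_rep = (-10.8600,-19.9200)
p' = p + 1/10·F = (-3.0860,6.0080)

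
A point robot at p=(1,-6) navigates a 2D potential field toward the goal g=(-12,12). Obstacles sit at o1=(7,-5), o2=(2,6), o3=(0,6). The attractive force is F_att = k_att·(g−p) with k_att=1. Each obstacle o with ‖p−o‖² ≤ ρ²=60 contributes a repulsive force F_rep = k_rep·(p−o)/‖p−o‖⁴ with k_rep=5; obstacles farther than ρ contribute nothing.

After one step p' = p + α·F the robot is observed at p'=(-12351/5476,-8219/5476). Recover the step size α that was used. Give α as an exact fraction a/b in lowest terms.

α = 1/4

F_att = 1·(g−p) = 1·(-13,18) = (-13.0000,18.0000)
o1: d²=37 ≤ ρ²=60; F_rep = 5·(-6,-1)/37² = (-0.0219,-0.0037)
o2: d²=145 > ρ²=60 → inactive
o3: d²=145 > ρ²=60 → inactive
F = F_att + ΣF_rep = (-13.0219,17.9963)
Δp = p'−p = (-3.2555,4.4991); α = Δx/Fx = (-17827/5476) / (-17827/1369) = 1/4
check: Δy/Fy = (24637/5476) / (24637/1369) = 1/4 ✓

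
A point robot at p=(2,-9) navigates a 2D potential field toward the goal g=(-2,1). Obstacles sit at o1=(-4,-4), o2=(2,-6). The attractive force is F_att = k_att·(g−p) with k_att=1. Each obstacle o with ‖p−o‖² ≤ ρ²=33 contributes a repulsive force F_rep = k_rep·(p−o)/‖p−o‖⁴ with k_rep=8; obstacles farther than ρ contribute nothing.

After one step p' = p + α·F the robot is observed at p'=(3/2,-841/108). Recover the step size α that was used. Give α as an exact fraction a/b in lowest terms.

F_att = 1·(g−p) = 1·(-4,10) = (-4.0000,10.0000)
o1: d²=61 > ρ²=33 → inactive
o2: d²=9 ≤ ρ²=33; F_rep = 8·(0,-3)/9² = (0.0000,-0.2963)
F = F_att + ΣF_rep = (-4.0000,9.7037)
Δp = p'−p = (-0.5000,1.2130); α = Δx/Fx = (-1/2) / (-4) = 1/8
check: Δy/Fy = (131/108) / (262/27) = 1/8 ✓

α = 1/8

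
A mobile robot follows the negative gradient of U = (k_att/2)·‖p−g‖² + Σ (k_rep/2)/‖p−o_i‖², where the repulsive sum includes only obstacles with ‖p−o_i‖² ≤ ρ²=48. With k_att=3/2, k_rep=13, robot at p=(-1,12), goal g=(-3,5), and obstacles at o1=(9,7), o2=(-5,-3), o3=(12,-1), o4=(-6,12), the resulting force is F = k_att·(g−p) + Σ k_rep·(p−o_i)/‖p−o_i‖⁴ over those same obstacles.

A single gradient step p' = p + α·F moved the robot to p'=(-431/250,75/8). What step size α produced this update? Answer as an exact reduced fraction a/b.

α = 1/4

F_att = 3/2·(g−p) = 3/2·(-2,-7) = (-3.0000,-10.5000)
o1: d²=125 > ρ²=48 → inactive
o2: d²=241 > ρ²=48 → inactive
o3: d²=338 > ρ²=48 → inactive
o4: d²=25 ≤ ρ²=48; F_rep = 13·(5,0)/25² = (0.1040,0.0000)
F = F_att + ΣF_rep = (-2.8960,-10.5000)
Δp = p'−p = (-0.7240,-2.6250); α = Δx/Fx = (-181/250) / (-362/125) = 1/4
check: Δy/Fy = (-21/8) / (-21/2) = 1/4 ✓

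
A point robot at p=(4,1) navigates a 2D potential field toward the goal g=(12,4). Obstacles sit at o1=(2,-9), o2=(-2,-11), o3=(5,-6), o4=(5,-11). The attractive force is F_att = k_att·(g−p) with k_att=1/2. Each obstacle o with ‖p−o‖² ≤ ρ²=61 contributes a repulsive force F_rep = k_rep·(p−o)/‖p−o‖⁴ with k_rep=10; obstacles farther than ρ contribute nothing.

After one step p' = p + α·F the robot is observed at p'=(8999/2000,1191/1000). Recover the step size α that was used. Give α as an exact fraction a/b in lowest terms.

α = 1/8

F_att = 1/2·(g−p) = 1/2·(8,3) = (4.0000,1.5000)
o1: d²=104 > ρ²=61 → inactive
o2: d²=180 > ρ²=61 → inactive
o3: d²=50 ≤ ρ²=61; F_rep = 10·(-1,7)/50² = (-0.0040,0.0280)
o4: d²=145 > ρ²=61 → inactive
F = F_att + ΣF_rep = (3.9960,1.5280)
Δp = p'−p = (0.4995,0.1910); α = Δx/Fx = (999/2000) / (999/250) = 1/8
check: Δy/Fy = (191/1000) / (191/125) = 1/8 ✓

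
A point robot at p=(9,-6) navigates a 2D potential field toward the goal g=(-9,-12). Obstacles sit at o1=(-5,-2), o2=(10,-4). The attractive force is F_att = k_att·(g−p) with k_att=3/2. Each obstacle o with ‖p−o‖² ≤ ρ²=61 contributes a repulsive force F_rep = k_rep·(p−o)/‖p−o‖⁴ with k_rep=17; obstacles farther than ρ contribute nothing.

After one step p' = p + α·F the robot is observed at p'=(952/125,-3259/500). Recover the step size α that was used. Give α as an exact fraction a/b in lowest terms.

α = 1/20

F_att = 3/2·(g−p) = 3/2·(-18,-6) = (-27.0000,-9.0000)
o1: d²=212 > ρ²=61 → inactive
o2: d²=5 ≤ ρ²=61; F_rep = 17·(-1,-2)/5² = (-0.6800,-1.3600)
F = F_att + ΣF_rep = (-27.6800,-10.3600)
Δp = p'−p = (-1.3840,-0.5180); α = Δx/Fx = (-173/125) / (-692/25) = 1/20
check: Δy/Fy = (-259/500) / (-259/25) = 1/20 ✓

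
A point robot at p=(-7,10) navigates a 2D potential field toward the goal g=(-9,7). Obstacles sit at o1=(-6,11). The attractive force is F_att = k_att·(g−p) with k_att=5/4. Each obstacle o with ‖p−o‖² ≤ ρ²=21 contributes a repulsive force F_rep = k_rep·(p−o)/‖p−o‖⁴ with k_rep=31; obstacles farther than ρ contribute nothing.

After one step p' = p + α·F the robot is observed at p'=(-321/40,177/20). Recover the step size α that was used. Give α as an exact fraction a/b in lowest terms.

F_att = 5/4·(g−p) = 5/4·(-2,-3) = (-2.5000,-3.7500)
o1: d²=2 ≤ ρ²=21; F_rep = 31·(-1,-1)/2² = (-7.7500,-7.7500)
F = F_att + ΣF_rep = (-10.2500,-11.5000)
Δp = p'−p = (-1.0250,-1.1500); α = Δx/Fx = (-41/40) / (-41/4) = 1/10
check: Δy/Fy = (-23/20) / (-23/2) = 1/10 ✓

α = 1/10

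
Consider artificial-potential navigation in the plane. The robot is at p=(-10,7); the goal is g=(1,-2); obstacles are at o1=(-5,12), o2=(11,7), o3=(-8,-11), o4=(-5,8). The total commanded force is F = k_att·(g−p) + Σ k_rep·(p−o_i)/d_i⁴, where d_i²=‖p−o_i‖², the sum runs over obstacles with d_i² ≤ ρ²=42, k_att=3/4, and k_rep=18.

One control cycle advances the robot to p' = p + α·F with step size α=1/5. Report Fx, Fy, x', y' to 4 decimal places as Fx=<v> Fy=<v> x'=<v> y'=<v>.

F_att = 3/4·(g−p) = 3/4·(11,-9) = (8.2500,-6.7500)
o1: d²=50 > ρ²=42 → inactive
o2: d²=441 > ρ²=42 → inactive
o3: d²=328 > ρ²=42 → inactive
o4: d²=26 ≤ ρ²=42; F_rep = 18·(-5,-1)/26² = (-0.1331,-0.0266)
F = F_att + ΣF_rep = (8.1169,-6.7766)
p' = p + 1/5·F = (-8.3766,5.6447)

Fx=8.1169 Fy=-6.7766 x'=-8.3766 y'=5.6447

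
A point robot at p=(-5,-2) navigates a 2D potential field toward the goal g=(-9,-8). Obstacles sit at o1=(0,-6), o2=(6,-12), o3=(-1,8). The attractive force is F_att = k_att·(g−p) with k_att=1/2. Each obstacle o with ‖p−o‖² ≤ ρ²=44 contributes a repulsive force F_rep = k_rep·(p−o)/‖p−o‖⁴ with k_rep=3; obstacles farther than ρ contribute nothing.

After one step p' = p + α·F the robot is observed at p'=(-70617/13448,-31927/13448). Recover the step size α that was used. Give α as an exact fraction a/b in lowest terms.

α = 1/8

F_att = 1/2·(g−p) = 1/2·(-4,-6) = (-2.0000,-3.0000)
o1: d²=41 ≤ ρ²=44; F_rep = 3·(-5,4)/41² = (-0.0089,0.0071)
o2: d²=221 > ρ²=44 → inactive
o3: d²=116 > ρ²=44 → inactive
F = F_att + ΣF_rep = (-2.0089,-2.9929)
Δp = p'−p = (-0.2511,-0.3741); α = Δx/Fx = (-3377/13448) / (-3377/1681) = 1/8
check: Δy/Fy = (-5031/13448) / (-5031/1681) = 1/8 ✓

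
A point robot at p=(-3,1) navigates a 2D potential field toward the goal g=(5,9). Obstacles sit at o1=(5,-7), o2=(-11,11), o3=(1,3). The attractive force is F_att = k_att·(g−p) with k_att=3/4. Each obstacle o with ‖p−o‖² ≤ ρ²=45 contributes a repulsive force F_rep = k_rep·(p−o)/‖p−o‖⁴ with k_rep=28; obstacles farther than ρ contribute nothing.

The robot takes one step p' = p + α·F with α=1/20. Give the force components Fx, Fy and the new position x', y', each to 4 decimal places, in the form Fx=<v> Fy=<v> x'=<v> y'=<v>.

Fx=5.7200 Fy=5.8600 x'=-2.7140 y'=1.2930

F_att = 3/4·(g−p) = 3/4·(8,8) = (6.0000,6.0000)
o1: d²=128 > ρ²=45 → inactive
o2: d²=164 > ρ²=45 → inactive
o3: d²=20 ≤ ρ²=45; F_rep = 28·(-4,-2)/20² = (-0.2800,-0.1400)
F = F_att + ΣF_rep = (5.7200,5.8600)
p' = p + 1/20·F = (-2.7140,1.2930)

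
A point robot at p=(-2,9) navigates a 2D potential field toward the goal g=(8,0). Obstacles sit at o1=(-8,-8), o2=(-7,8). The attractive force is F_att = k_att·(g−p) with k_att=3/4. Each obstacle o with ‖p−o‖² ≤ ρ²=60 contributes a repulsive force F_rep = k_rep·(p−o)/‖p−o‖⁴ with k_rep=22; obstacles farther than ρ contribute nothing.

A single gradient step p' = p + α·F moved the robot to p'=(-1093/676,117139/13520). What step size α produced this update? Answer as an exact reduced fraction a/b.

α = 1/20

F_att = 3/4·(g−p) = 3/4·(10,-9) = (7.5000,-6.7500)
o1: d²=325 > ρ²=60 → inactive
o2: d²=26 ≤ ρ²=60; F_rep = 22·(5,1)/26² = (0.1627,0.0325)
F = F_att + ΣF_rep = (7.6627,-6.7175)
Δp = p'−p = (0.3831,-0.3359); α = Δx/Fx = (259/676) / (1295/169) = 1/20
check: Δy/Fy = (-4541/13520) / (-4541/676) = 1/20 ✓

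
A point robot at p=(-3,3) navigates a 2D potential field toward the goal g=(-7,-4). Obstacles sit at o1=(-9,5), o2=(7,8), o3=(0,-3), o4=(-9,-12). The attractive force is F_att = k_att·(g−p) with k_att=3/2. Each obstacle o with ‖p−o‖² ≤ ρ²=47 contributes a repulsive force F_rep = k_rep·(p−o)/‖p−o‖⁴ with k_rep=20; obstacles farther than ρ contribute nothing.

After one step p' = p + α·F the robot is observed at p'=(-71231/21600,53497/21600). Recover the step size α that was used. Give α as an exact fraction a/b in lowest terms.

α = 1/20

F_att = 3/2·(g−p) = 3/2·(-4,-7) = (-6.0000,-10.5000)
o1: d²=40 ≤ ρ²=47; F_rep = 20·(6,-2)/40² = (0.0750,-0.0250)
o2: d²=125 > ρ²=47 → inactive
o3: d²=45 ≤ ρ²=47; F_rep = 20·(-3,6)/45² = (-0.0296,0.0593)
o4: d²=261 > ρ²=47 → inactive
F = F_att + ΣF_rep = (-5.9546,-10.4657)
Δp = p'−p = (-0.2977,-0.5233); α = Δx/Fx = (-6431/21600) / (-6431/1080) = 1/20
check: Δy/Fy = (-11303/21600) / (-11303/1080) = 1/20 ✓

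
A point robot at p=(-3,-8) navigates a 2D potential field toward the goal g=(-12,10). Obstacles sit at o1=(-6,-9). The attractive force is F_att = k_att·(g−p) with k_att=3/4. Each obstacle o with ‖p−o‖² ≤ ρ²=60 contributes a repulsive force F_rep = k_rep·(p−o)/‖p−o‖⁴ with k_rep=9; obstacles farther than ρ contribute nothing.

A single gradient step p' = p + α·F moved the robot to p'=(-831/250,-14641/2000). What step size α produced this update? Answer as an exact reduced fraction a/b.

F_att = 3/4·(g−p) = 3/4·(-9,18) = (-6.7500,13.5000)
o1: d²=10 ≤ ρ²=60; F_rep = 9·(3,1)/10² = (0.2700,0.0900)
F = F_att + ΣF_rep = (-6.4800,13.5900)
Δp = p'−p = (-0.3240,0.6795); α = Δx/Fx = (-81/250) / (-162/25) = 1/20
check: Δy/Fy = (1359/2000) / (1359/100) = 1/20 ✓

α = 1/20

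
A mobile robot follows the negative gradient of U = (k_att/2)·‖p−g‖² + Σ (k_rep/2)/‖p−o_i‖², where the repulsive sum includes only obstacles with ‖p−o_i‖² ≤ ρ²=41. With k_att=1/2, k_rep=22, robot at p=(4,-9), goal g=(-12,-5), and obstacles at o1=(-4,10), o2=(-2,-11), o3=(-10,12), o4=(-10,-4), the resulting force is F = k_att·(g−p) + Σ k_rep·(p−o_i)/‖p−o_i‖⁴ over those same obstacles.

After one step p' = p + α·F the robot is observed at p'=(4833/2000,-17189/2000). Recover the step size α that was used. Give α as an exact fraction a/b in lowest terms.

α = 1/5

F_att = 1/2·(g−p) = 1/2·(-16,4) = (-8.0000,2.0000)
o1: d²=425 > ρ²=41 → inactive
o2: d²=40 ≤ ρ²=41; F_rep = 22·(6,2)/40² = (0.0825,0.0275)
o3: d²=637 > ρ²=41 → inactive
o4: d²=221 > ρ²=41 → inactive
F = F_att + ΣF_rep = (-7.9175,2.0275)
Δp = p'−p = (-1.5835,0.4055); α = Δx/Fx = (-3167/2000) / (-3167/400) = 1/5
check: Δy/Fy = (811/2000) / (811/400) = 1/5 ✓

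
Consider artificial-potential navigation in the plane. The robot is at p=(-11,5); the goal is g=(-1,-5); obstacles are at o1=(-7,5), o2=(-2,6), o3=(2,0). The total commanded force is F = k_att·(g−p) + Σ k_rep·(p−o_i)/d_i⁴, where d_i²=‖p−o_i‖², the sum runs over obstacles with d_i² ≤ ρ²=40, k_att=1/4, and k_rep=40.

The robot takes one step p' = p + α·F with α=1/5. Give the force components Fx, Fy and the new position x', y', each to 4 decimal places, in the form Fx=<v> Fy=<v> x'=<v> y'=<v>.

F_att = 1/4·(g−p) = 1/4·(10,-10) = (2.5000,-2.5000)
o1: d²=16 ≤ ρ²=40; F_rep = 40·(-4,0)/16² = (-0.6250,0.0000)
o2: d²=82 > ρ²=40 → inactive
o3: d²=194 > ρ²=40 → inactive
F = F_att + ΣF_rep = (1.8750,-2.5000)
p' = p + 1/5·F = (-10.6250,4.5000)

Fx=1.8750 Fy=-2.5000 x'=-10.6250 y'=4.5000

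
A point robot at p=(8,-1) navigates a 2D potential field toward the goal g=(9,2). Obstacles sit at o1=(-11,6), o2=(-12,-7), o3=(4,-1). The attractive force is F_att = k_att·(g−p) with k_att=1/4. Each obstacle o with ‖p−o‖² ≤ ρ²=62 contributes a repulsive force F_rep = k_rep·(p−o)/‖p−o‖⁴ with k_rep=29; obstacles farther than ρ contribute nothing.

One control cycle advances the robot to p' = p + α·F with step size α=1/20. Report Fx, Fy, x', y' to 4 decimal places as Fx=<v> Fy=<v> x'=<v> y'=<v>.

Fx=0.7031 Fy=0.7500 x'=8.0352 y'=-0.9625

F_att = 1/4·(g−p) = 1/4·(1,3) = (0.2500,0.7500)
o1: d²=410 > ρ²=62 → inactive
o2: d²=436 > ρ²=62 → inactive
o3: d²=16 ≤ ρ²=62; F_rep = 29·(4,0)/16² = (0.4531,0.0000)
F = F_att + ΣF_rep = (0.7031,0.7500)
p' = p + 1/20·F = (8.0352,-0.9625)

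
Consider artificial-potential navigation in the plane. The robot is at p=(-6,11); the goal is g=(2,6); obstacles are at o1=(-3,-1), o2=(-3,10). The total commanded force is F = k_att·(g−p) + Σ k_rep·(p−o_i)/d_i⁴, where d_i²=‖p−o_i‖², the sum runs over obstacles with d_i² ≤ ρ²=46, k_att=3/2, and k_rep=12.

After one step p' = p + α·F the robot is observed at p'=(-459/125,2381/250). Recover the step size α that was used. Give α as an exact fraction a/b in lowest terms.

F_att = 3/2·(g−p) = 3/2·(8,-5) = (12.0000,-7.5000)
o1: d²=153 > ρ²=46 → inactive
o2: d²=10 ≤ ρ²=46; F_rep = 12·(-3,1)/10² = (-0.3600,0.1200)
F = F_att + ΣF_rep = (11.6400,-7.3800)
Δp = p'−p = (2.3280,-1.4760); α = Δx/Fx = (291/125) / (291/25) = 1/5
check: Δy/Fy = (-369/250) / (-369/50) = 1/5 ✓

α = 1/5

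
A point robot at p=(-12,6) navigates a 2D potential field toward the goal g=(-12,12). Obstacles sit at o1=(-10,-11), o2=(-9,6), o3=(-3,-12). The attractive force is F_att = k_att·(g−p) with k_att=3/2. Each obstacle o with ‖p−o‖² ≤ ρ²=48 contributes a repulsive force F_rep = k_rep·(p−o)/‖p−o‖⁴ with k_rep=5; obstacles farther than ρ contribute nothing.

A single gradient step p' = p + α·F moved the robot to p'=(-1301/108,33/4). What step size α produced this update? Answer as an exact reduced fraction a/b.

F_att = 3/2·(g−p) = 3/2·(0,6) = (0.0000,9.0000)
o1: d²=293 > ρ²=48 → inactive
o2: d²=9 ≤ ρ²=48; F_rep = 5·(-3,0)/9² = (-0.1852,0.0000)
o3: d²=405 > ρ²=48 → inactive
F = F_att + ΣF_rep = (-0.1852,9.0000)
Δp = p'−p = (-0.0463,2.2500); α = Δx/Fx = (-5/108) / (-5/27) = 1/4
check: Δy/Fy = (9/4) / (9) = 1/4 ✓

α = 1/4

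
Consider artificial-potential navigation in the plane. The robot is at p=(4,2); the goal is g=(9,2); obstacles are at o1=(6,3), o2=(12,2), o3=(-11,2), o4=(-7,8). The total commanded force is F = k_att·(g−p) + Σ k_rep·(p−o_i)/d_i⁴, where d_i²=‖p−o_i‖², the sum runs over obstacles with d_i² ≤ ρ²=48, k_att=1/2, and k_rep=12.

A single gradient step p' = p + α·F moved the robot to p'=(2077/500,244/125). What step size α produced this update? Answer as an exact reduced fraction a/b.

α = 1/10

F_att = 1/2·(g−p) = 1/2·(5,0) = (2.5000,0.0000)
o1: d²=5 ≤ ρ²=48; F_rep = 12·(-2,-1)/5² = (-0.9600,-0.4800)
o2: d²=64 > ρ²=48 → inactive
o3: d²=225 > ρ²=48 → inactive
o4: d²=157 > ρ²=48 → inactive
F = F_att + ΣF_rep = (1.5400,-0.4800)
Δp = p'−p = (0.1540,-0.0480); α = Δx/Fx = (77/500) / (77/50) = 1/10
check: Δy/Fy = (-6/125) / (-12/25) = 1/10 ✓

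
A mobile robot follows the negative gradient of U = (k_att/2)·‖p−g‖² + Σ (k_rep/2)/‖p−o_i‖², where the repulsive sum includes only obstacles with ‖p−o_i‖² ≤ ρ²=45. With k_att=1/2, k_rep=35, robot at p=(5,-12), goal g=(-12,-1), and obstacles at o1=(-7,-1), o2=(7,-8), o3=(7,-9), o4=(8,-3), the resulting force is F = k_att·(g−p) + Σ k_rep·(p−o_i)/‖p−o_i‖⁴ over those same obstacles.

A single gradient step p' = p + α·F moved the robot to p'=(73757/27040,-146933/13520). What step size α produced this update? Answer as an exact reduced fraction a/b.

F_att = 1/2·(g−p) = 1/2·(-17,11) = (-8.5000,5.5000)
o1: d²=265 > ρ²=45 → inactive
o2: d²=20 ≤ ρ²=45; F_rep = 35·(-2,-4)/20² = (-0.1750,-0.3500)
o3: d²=13 ≤ ρ²=45; F_rep = 35·(-2,-3)/13² = (-0.4142,-0.6213)
o4: d²=90 > ρ²=45 → inactive
F = F_att + ΣF_rep = (-9.0892,4.5287)
Δp = p'−p = (-2.2723,1.1322); α = Δx/Fx = (-61443/27040) / (-61443/6760) = 1/4
check: Δy/Fy = (15307/13520) / (15307/3380) = 1/4 ✓

α = 1/4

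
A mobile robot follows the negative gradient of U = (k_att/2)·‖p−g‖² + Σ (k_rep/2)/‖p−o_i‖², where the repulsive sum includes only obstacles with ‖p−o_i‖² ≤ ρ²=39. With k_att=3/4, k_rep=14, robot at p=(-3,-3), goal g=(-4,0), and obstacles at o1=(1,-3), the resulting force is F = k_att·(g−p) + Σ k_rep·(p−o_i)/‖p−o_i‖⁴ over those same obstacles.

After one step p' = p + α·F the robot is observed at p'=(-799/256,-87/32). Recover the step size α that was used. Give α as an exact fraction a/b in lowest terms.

F_att = 3/4·(g−p) = 3/4·(-1,3) = (-0.7500,2.2500)
o1: d²=16 ≤ ρ²=39; F_rep = 14·(-4,0)/16² = (-0.2188,0.0000)
F = F_att + ΣF_rep = (-0.9688,2.2500)
Δp = p'−p = (-0.1211,0.2812); α = Δx/Fx = (-31/256) / (-31/32) = 1/8
check: Δy/Fy = (9/32) / (9/4) = 1/8 ✓

α = 1/8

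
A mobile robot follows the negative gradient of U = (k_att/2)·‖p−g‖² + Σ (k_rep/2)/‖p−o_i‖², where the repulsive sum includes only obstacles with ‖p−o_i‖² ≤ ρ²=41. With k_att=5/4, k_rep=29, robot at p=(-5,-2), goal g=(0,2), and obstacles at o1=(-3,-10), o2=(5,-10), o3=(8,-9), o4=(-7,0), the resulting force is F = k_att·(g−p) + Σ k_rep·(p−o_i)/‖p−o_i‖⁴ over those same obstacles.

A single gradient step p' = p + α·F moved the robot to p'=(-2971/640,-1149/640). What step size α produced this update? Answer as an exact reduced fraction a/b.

α = 1/20

F_att = 5/4·(g−p) = 5/4·(5,4) = (6.2500,5.0000)
o1: d²=68 > ρ²=41 → inactive
o2: d²=164 > ρ²=41 → inactive
o3: d²=218 > ρ²=41 → inactive
o4: d²=8 ≤ ρ²=41; F_rep = 29·(2,-2)/8² = (0.9062,-0.9062)
F = F_att + ΣF_rep = (7.1562,4.0938)
Δp = p'−p = (0.3578,0.2047); α = Δx/Fx = (229/640) / (229/32) = 1/20
check: Δy/Fy = (131/640) / (131/32) = 1/20 ✓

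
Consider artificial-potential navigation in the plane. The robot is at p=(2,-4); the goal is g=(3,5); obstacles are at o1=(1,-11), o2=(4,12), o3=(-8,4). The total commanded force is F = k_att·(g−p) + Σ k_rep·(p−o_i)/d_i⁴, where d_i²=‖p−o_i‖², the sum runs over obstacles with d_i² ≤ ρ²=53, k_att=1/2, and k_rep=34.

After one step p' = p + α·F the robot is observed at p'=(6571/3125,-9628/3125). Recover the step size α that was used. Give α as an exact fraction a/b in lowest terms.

F_att = 1/2·(g−p) = 1/2·(1,9) = (0.5000,4.5000)
o1: d²=50 ≤ ρ²=53; F_rep = 34·(1,7)/50² = (0.0136,0.0952)
o2: d²=260 > ρ²=53 → inactive
o3: d²=164 > ρ²=53 → inactive
F = F_att + ΣF_rep = (0.5136,4.5952)
Δp = p'−p = (0.1027,0.9190); α = Δx/Fx = (321/3125) / (321/625) = 1/5
check: Δy/Fy = (2872/3125) / (2872/625) = 1/5 ✓

α = 1/5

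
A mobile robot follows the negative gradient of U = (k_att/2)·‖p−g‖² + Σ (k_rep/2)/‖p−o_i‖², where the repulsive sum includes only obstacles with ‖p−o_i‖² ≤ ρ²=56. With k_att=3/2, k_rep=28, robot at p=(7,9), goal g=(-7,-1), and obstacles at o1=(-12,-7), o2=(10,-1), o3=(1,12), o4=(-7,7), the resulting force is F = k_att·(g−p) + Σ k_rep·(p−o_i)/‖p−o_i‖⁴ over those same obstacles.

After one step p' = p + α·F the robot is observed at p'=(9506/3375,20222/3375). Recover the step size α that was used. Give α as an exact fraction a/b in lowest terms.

α = 1/5

F_att = 3/2·(g−p) = 3/2·(-14,-10) = (-21.0000,-15.0000)
o1: d²=617 > ρ²=56 → inactive
o2: d²=109 > ρ²=56 → inactive
o3: d²=45 ≤ ρ²=56; F_rep = 28·(6,-3)/45² = (0.0830,-0.0415)
o4: d²=200 > ρ²=56 → inactive
F = F_att + ΣF_rep = (-20.9170,-15.0415)
Δp = p'−p = (-4.1834,-3.0083); α = Δx/Fx = (-14119/3375) / (-14119/675) = 1/5
check: Δy/Fy = (-10153/3375) / (-10153/675) = 1/5 ✓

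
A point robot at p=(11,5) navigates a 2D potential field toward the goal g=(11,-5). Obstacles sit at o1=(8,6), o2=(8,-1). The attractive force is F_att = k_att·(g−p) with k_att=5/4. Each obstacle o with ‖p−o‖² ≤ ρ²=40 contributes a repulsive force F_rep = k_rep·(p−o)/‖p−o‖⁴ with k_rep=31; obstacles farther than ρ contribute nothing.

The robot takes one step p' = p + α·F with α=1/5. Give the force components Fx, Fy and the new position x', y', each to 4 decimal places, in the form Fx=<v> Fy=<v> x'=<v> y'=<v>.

F_att = 5/4·(g−p) = 5/4·(0,-10) = (0.0000,-12.5000)
o1: d²=10 ≤ ρ²=40; F_rep = 31·(3,-1)/10² = (0.9300,-0.3100)
o2: d²=45 > ρ²=40 → inactive
F = F_att + ΣF_rep = (0.9300,-12.8100)
p' = p + 1/5·F = (11.1860,2.4380)

Fx=0.9300 Fy=-12.8100 x'=11.1860 y'=2.4380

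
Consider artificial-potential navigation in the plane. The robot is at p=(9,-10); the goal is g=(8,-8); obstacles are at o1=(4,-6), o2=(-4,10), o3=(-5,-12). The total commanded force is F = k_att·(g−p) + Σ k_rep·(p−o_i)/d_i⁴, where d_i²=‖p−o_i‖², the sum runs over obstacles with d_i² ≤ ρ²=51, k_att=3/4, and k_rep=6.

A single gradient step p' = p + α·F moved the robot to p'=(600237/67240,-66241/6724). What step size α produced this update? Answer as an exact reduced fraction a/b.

F_att = 3/4·(g−p) = 3/4·(-1,2) = (-0.7500,1.5000)
o1: d²=41 ≤ ρ²=51; F_rep = 6·(5,-4)/41² = (0.0178,-0.0143)
o2: d²=569 > ρ²=51 → inactive
o3: d²=200 > ρ²=51 → inactive
F = F_att + ΣF_rep = (-0.7322,1.4857)
Δp = p'−p = (-0.0732,0.1486); α = Δx/Fx = (-4923/67240) / (-4923/6724) = 1/10
check: Δy/Fy = (999/6724) / (4995/3362) = 1/10 ✓

α = 1/10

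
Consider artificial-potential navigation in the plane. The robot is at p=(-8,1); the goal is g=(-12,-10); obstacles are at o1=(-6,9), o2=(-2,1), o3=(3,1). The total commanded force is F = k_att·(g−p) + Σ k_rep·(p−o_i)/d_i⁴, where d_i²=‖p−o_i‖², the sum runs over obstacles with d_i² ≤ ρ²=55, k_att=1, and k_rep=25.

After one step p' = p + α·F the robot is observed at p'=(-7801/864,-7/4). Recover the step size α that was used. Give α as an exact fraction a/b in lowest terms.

α = 1/4

F_att = 1·(g−p) = 1·(-4,-11) = (-4.0000,-11.0000)
o1: d²=68 > ρ²=55 → inactive
o2: d²=36 ≤ ρ²=55; F_rep = 25·(-6,0)/36² = (-0.1157,0.0000)
o3: d²=121 > ρ²=55 → inactive
F = F_att + ΣF_rep = (-4.1157,-11.0000)
Δp = p'−p = (-1.0289,-2.7500); α = Δx/Fx = (-889/864) / (-889/216) = 1/4
check: Δy/Fy = (-11/4) / (-11) = 1/4 ✓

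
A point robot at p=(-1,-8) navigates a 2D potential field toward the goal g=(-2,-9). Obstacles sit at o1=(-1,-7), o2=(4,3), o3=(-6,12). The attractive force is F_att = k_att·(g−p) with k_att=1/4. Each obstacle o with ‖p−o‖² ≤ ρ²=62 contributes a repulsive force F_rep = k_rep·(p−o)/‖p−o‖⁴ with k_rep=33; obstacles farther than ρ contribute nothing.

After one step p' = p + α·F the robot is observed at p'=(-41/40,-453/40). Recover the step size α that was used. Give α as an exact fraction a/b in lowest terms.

F_att = 1/4·(g−p) = 1/4·(-1,-1) = (-0.2500,-0.2500)
o1: d²=1 ≤ ρ²=62; F_rep = 33·(0,-1)/1² = (0.0000,-33.0000)
o2: d²=146 > ρ²=62 → inactive
o3: d²=425 > ρ²=62 → inactive
F = F_att + ΣF_rep = (-0.2500,-33.2500)
Δp = p'−p = (-0.0250,-3.3250); α = Δx/Fx = (-1/40) / (-1/4) = 1/10
check: Δy/Fy = (-133/40) / (-133/4) = 1/10 ✓

α = 1/10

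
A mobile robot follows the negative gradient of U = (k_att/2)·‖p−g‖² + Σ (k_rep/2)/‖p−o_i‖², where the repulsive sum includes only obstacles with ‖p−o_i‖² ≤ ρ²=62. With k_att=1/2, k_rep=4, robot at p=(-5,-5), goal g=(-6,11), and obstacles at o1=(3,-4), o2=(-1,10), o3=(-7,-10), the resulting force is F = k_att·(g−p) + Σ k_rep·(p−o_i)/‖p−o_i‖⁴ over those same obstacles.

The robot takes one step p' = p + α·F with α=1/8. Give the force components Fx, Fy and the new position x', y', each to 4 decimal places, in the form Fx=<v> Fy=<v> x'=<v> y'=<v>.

F_att = 1/2·(g−p) = 1/2·(-1,16) = (-0.5000,8.0000)
o1: d²=65 > ρ²=62 → inactive
o2: d²=241 > ρ²=62 → inactive
o3: d²=29 ≤ ρ²=62; F_rep = 4·(2,5)/29² = (0.0095,0.0238)
F = F_att + ΣF_rep = (-0.4905,8.0238)
p' = p + 1/8·F = (-5.0613,-3.9970)

Fx=-0.4905 Fy=8.0238 x'=-5.0613 y'=-3.9970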